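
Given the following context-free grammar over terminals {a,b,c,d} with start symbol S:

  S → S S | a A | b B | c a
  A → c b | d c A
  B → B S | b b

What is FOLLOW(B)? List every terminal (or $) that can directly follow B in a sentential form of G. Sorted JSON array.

Compute FIRST by fixpoint:
round 1:
  A via A→c b: +{c}
  A via A→d c A: +{d}
  B via B→b b: +{b}
  S via S→a A: +{a}
  S via S→b B: +{b}
  S via S→c a: +{c}
  S: {a,b,c}  A: {c,d}  B: {b}
round 2: done
  S: {a,b,c}  A: {c,d}  B: {b}

FOLLOW iteration:
seed FOLLOW(S) with $
pass 1:
  B→B S: FOLLOW(B) ⊇ FIRST(S) = {a,b,c}; new: +{a,b,c}
  B→B S: FOLLOW(S) ⊇ FOLLOW(B) ⊇ {a,b,c}; new: +{a,b,c}
  S→a A: FOLLOW(A) ⊇ FOLLOW(S) ⊇ {$,a,b,c}; new: +{$,a,b,c}
  S→b B: FOLLOW(B) ⊇ FOLLOW(S) ⊇ {$,a,b,c}; new: +{$}
  S: {$,a,b,c}  A: {$,a,b,c}  B: {$,a,b,c}
pass 2: done
  S: {$,a,b,c}  A: {$,a,b,c}  B: {$,a,b,c}

FOLLOW(B) = ["$", "a", "b", "c"]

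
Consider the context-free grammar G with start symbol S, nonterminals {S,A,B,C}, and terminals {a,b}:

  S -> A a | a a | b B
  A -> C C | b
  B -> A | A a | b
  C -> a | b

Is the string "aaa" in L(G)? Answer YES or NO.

CNF form of G:
  S -> A T0 | T0 T0 | T1 B
  A -> C C | b
  B -> A T0 | C C | b
  C -> a | b
  T0 -> a
  T1 -> b

CYK fill:
  T[0,0] 'a' = {C,T0}  orig:{C}
  T[1,1] 'a' = {C,T0}  orig:{C}
  T[2,2] 'a' = {C,T0}  orig:{C}
  T[0,1] 'aa' = {A,B,S}
  T[1,2] 'aa' = {A,B,S}
  T[0,2] 'aaa' = {B,S}

S ∈ T[0,2] ⇒ YES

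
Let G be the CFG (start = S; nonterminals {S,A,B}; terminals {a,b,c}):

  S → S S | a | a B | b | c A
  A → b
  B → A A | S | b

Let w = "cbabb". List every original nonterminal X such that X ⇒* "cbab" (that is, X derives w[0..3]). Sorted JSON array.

CNF form of G:
  S -> S S | T0 B | T1 A | a | b
  A -> b
  B -> A A | S S | T0 B | T1 A | a | b
  T0 -> a
  T1 -> c

CYK fill — only the sub-triangle for w[0..3]:
  cell(0,0) c: {T1}  orig:{}
  cell(1,1) b: {A,B,S}
  cell(2,2) a: {B,S,T0}  orig:{B,S}
  cell(3,3) b: {A,B,S}
  cell(0,1) cb: {B,S}
  cell(1,2) ba: {B,S}
  cell(2,3) ab: {B,S}
  cell(0,2) cba: {B,S}
  cell(1,3) bab: {B,S}
  cell(0,3) cbab: {B,S}

Original NTs in T[0,3] deriving "cbab": ["B", "S"]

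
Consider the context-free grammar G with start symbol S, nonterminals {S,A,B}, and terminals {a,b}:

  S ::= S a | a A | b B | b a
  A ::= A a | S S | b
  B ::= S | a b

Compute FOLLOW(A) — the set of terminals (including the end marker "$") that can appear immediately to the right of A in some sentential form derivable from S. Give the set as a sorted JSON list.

FIRST sets, iterate to fixpoint:
round 1:
  A via A→b: +{b}
  B via B→a b: +{a}
  S via S→a A: +{a}
  S via S→b B: +{b}
  FIRST(S)={a,b}  FIRST(A)={b}  FIRST(B)={a}
round 2:
  A via A→S S: +{a}
  B via B→S: +{b}
  FIRST(S)={a,b}  FIRST(A)={a,b}  FIRST(B)={a,b}
round 3: (no change)
  FIRST(S)={a,b}  FIRST(A)={a,b}  FIRST(B)={a,b}

Compute FOLLOW by fixpoint:
FOLLOW(S) := {$}
pass 1:
  A→A a: FOLLOW(A) ⊇ FIRST(a) = {a}; new: +{a}
  A→S S: FOLLOW(S) ⊇ FIRST(S) = {a,b}; new: +{a,b}
  S→a A: FOLLOW(A) ⊇ FOLLOW(S) ⊇ {$,a,b}; new: +{$,b}
  S→b B: FOLLOW(B) ⊇ FOLLOW(S) ⊇ {$,a,b}; new: +{$,a,b}
  FOLLOW(S)={$,a,b}  FOLLOW(A)={$,a,b}  FOLLOW(B)={$,a,b}
pass 2: (stable)
  FOLLOW(S)={$,a,b}  FOLLOW(A)={$,a,b}  FOLLOW(B)={$,a,b}

FOLLOW(A) = ["$", "a", "b"]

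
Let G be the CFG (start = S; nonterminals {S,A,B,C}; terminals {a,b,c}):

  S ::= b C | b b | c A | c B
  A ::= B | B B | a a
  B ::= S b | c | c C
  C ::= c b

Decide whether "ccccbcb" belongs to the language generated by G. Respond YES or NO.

CNF form of G:
  S -> T0 C | T0 T0 | T2 A | T2 B
  A -> B B | S T0 | T1 T1 | T2 C | c
  B -> S T0 | T2 C | c
  C -> T2 T0
  T0 -> b
  T1 -> a
  T2 -> c

CYK table (by increasing span):
  cell(0,0) c: {A,B,T2}  orig:{A,B}
  cell(1,1) c: {A,B,T2}  orig:{A,B}
  cell(2,2) c: {A,B,T2}  orig:{A,B}
  cell(3,3) c: {A,B,T2}  orig:{A,B}
  cell(4,4) b: {T0}  orig:{}
  cell(5,5) c: {A,B,T2}  orig:{A,B}
  cell(6,6) b: {T0}  orig:{}
  cell(0,1) cc: {A,S}
  cell(1,2) cc: {A,S}
  cell(2,3) cc: {A,S}
  cell(3,4) cb: {C}
  cell(4,5) bc: ∅
  cell(5,6) cb: {C}
  cell(0,2) ccc: {S}
  cell(1,3) ccc: {S}
  cell(2,4) ccb: {A,B}
  cell(3,5) cbc: ∅
  cell(4,6) bcb: {S}
  cell(0,3) cccc: ∅
  cell(1,4) cccb: {A,B,S}
  cell(2,5) ccbc: {A}
  cell(3,6) cbcb: ∅
  cell(0,4) ccccb: {A,S}
  cell(1,5) cccbc: {A,S}
  cell(2,6) ccbcb: ∅
  cell(0,5) ccccbc: {S}
  cell(1,6) cccbcb: {A,B}
  cell(0,6) ccccbcb: {A,B,S}

S ∈ T[0,6] ⇒ YES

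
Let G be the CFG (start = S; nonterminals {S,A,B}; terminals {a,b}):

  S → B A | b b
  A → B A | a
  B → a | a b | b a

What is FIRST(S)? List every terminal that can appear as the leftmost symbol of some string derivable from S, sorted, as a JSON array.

Compute FIRST by fixpoint:
iter 1:
  A via A→a: +{a}
  B via B→a: +{a}
  B via B→b a: +{b}
  S via S→B A: +{a,b}
  S: {a,b}  A: {a}  B: {a,b}
iter 2:
  A via A→B A: +{b}
  S: {a,b}  A: {a,b}  B: {a,b}
iter 3: done
  S: {a,b}  A: {a,b}  B: {a,b}

FIRST(S) = ["a", "b"]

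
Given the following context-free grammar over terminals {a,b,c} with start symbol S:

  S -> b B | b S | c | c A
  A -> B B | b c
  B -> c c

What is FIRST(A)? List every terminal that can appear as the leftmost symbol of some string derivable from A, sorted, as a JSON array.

FIRST iteration:
iter 1:
  A via A→b c: +{b}
  B via B→c c: +{c}
  S via S→b B: +{b}
  S via S→c: +{c}
  FIRST(S)={b,c}  FIRST(A)={b}  FIRST(B)={c}
iter 2:
  A via A→B B: +{c}
  FIRST(S)={b,c}  FIRST(A)={b,c}  FIRST(B)={c}
iter 3: — fixpoint
  FIRST(S)={b,c}  FIRST(A)={b,c}  FIRST(B)={c}

FIRST(A) = ["b", "c"]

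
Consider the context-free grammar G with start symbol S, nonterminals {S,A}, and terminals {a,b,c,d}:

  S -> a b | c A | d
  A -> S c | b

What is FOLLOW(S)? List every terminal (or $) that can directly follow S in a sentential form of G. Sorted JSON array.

Compute FIRST by fixpoint:
[1]
  A via A→b: +{b}
  S via S→a b: +{a}
  S via S→c A: +{c}
  S via S→d: +{d}
  FIRST(S)={a,c,d}  FIRST(A)={b}
[2]
  A via A→S c: +{a,c,d}
  FIRST(S)={a,c,d}  FIRST(A)={a,b,c,d}
[3] — fixpoint
  FIRST(S)={a,c,d}  FIRST(A)={a,b,c,d}

FOLLOW sets:
seed FOLLOW(S) with $
round 1:
  A→S c: FOLLOW(S) ⊇ FIRST(c) = {c}; new: +{c}
  S→c A: FOLLOW(A) ⊇ FOLLOW(S) ⊇ {$,c}; new: +{$,c}
  FOLLOW[S]={$,c}  FOLLOW[A]={$,c}
round 2: (stable)
  FOLLOW[S]={$,c}  FOLLOW[A]={$,c}

FOLLOW(S) = ["$", "c"]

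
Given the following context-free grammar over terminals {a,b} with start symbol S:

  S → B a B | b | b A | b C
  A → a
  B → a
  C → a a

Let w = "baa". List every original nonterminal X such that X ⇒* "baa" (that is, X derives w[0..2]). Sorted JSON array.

Convert to CNF:
  S -> B X2 | T1 A | T1 C | b
  A -> a
  B -> a
  C -> T0 T0
  T0 -> a
  T1 -> b
  X2 -> T0 B

Fill CYK table bottom-up, restricted to cells inside w[0..2]:
  cell(0,0) b: {S,T1}  orig:{S}
  cell(1,1) a: {A,B,T0}  orig:{A,B}
  cell(2,2) a: {A,B,T0}  orig:{A,B}
  cell(0,1) ba: {S}
  cell(1,2) aa: {C,X2}  orig:{C}
  cell(0,2) baa: {S}

Original NTs in T[0,2] deriving "baa": ["S"]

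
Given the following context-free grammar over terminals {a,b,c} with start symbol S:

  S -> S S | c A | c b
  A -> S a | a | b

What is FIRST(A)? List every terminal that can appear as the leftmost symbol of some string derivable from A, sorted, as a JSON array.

FIRST iteration:
[1]
  A via A→a: +{a}
  A via A→b: +{b}
  S via S→c A: +{c}
  FIRST(S)={c}  FIRST(A)={a,b}
[2]
  A via A→S a: +{c}
  FIRST(S)={c}  FIRST(A)={a,b,c}
[3] done
  FIRST(S)={c}  FIRST(A)={a,b,c}

FIRST(A) = ["a", "b", "c"]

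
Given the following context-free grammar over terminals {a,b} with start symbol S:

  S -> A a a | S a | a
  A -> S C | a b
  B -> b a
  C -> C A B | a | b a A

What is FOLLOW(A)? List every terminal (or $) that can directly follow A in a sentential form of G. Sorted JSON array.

FIRST sets, iterate to fixpoint:
round 1:
  A via A→a b: +{a}
  B via B→b a: +{b}
  C via C→a: +{a}
  C via C→b a A: +{b}
  S via S→A a a: +{a}
  FIRST[S]={a}  FIRST[A]={a}  FIRST[B]={b}  FIRST[C]={a,b}
round 2: done
  FIRST[S]={a}  FIRST[A]={a}  FIRST[B]={b}  FIRST[C]={a,b}

FOLLOW iteration:
initialize: $ ∈ FOLLOW(S)
[1]
  A→S C: FOLLOW(S) ⊇ FIRST(C) = {a,b}; new: +{a,b}
  C→C A B: FOLLOW(C) ⊇ FIRST(A) = {a}; new: +{a}
  C→C A B: FOLLOW(A) ⊇ FIRST(B) = {b}; new: +{b}
  C→C A B: FOLLOW(B) ⊇ FOLLOW(C) ⊇ {a}; new: +{a}
  C→b a A: FOLLOW(A) ⊇ FOLLOW(C) ⊇ {a}; new: +{a}
  FOLLOW[S]={$,a,b}  FOLLOW[A]={a,b}  FOLLOW[B]={a}  FOLLOW[C]={a}
[2]
  A→S C: FOLLOW(C) ⊇ FOLLOW(A) ⊇ {a,b}; new: +{b}
  C→C A B: FOLLOW(B) ⊇ FOLLOW(C) ⊇ {a,b}; new: +{b}
  FOLLOW[S]={$,a,b}  FOLLOW[A]={a,b}  FOLLOW[B]={a,b}  FOLLOW[C]={a,b}
[3] — fixpoint
  FOLLOW[S]={$,a,b}  FOLLOW[A]={a,b}  FOLLOW[B]={a,b}  FOLLOW[C]={a,b}

FOLLOW(A) = ["a", "b"]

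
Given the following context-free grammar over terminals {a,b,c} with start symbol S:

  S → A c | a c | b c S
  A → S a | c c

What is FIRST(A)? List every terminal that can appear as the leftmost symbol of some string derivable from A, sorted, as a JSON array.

FIRST iteration:
round 1:
  A via A→c c: +{c}
  S via S→A c: +{c}
  S via S→a c: +{a}
  S via S→b c S: +{b}
  S: {a,b,c}  A: {c}
round 2:
  A via A→S a: +{a,b}
  S: {a,b,c}  A: {a,b,c}
round 3: — fixpoint
  S: {a,b,c}  A: {a,b,c}

FIRST(A) = ["a", "b", "c"]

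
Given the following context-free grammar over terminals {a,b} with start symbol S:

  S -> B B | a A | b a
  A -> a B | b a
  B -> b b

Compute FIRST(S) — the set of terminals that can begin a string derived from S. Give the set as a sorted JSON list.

Compute FIRST by fixpoint:
[1]
  A via A→a B: +{a}
  A via A→b a: +{b}
  B via B→b b: +{b}
  S via S→B B: +{b}
  S via S→a A: +{a}
  S: {a,b}  A: {a,b}  B: {b}
[2] — fixpoint
  S: {a,b}  A: {a,b}  B: {b}

FIRST(S) = ["a", "b"]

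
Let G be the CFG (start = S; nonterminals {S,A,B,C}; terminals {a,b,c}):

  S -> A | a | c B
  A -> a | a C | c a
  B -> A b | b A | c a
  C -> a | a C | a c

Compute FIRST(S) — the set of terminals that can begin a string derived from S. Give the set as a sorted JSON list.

Compute FIRST by fixpoint:
pass 1:
  A via A→a: +{a}
  A via A→c a: +{c}
  B via B→A b: +{a,c}
  B via B→b A: +{b}
  C via C→a: +{a}
  S via S→A: +{a,c}
  S: {a,c}  A: {a,c}  B: {a,b,c}  C: {a}
pass 2: — fixpoint
  S: {a,c}  A: {a,c}  B: {a,b,c}  C: {a}

FIRST(S) = ["a", "c"]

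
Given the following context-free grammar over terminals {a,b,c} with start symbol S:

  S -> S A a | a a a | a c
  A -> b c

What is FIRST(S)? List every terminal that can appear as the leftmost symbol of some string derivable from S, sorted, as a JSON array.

Compute FIRST by fixpoint:
pass 1:
  A via A→b c: +{b}
  S via S→a a a: +{a}
  FIRST(S)={a}  FIRST(A)={b}
pass 2: done
  FIRST(S)={a}  FIRST(A)={b}

FIRST(S) = ["a"]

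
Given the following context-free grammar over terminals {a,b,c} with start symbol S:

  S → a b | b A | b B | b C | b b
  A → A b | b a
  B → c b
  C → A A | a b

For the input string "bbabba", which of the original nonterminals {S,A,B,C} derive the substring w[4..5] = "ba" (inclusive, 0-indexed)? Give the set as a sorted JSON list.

Convert to CNF:
  S -> T0 A | T0 B | T0 C | T0 T0 | T1 T0
  A -> A T0 | T0 T1
  B -> T2 T0
  C -> A A | T1 T0
  T0 -> b
  T1 -> a
  T2 -> c

CYK table (by increasing span), restricted to cells inside w[4..5]:
  T[4,4] 'b' = {T0}  orig:{}
  T[5,5] 'a' = {T1}  orig:{}
  T[4,5] 'ba' = {A}

Original NTs in T[4,5] deriving "ba": ["A"]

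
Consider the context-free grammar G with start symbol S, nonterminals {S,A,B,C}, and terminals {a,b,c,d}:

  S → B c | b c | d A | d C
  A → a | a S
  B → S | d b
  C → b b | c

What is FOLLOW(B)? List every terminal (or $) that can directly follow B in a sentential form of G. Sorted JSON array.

FIRST iteration:
iter 1:
  A via A→a: +{a}
  B via B→d b: +{d}
  C via C→b b: +{b}
  C via C→c: +{c}
  S via S→B c: +{d}
  S via S→b c: +{b}
  S: {b,d}  A: {a}  B: {d}  C: {b,c}
iter 2:
  B via B→S: +{b}
  S: {b,d}  A: {a}  B: {b,d}  C: {b,c}
iter 3: — fixpoint
  S: {b,d}  A: {a}  B: {b,d}  C: {b,c}

Compute FOLLOW by fixpoint:
FOLLOW(S) := {$}
pass 1:
  S→B c: FOLLOW(B) ⊇ FIRST(c) = {c}; new: +{c}
  S→d A: FOLLOW(A) ⊇ FOLLOW(S) ⊇ {$}; new: +{$}
  S→d C: FOLLOW(C) ⊇ FOLLOW(S) ⊇ {$}; new: +{$}
  S: {$}  A: {$}  B: {c}  C: {$}
pass 2:
  B→S: FOLLOW(S) ⊇ FOLLOW(B) ⊇ {c}; new: +{c}
  S→d A: FOLLOW(A) ⊇ FOLLOW(S) ⊇ {$,c}; new: +{c}
  S→d C: FOLLOW(C) ⊇ FOLLOW(S) ⊇ {$,c}; new: +{c}
  S: {$,c}  A: {$,c}  B: {c}  C: {$,c}
pass 3: done
  S: {$,c}  A: {$,c}  B: {c}  C: {$,c}

FOLLOW(B) = ["c"]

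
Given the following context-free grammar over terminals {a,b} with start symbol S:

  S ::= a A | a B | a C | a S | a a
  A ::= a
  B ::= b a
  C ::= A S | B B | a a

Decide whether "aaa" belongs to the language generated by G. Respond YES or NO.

Convert to CNF:
  S -> T1 A | T1 B | T1 C | T1 S | T1 T1
  A -> a
  B -> T0 T1
  C -> A S | B B | T1 T1
  T0 -> b
  T1 -> a

CYK table (by increasing span):
  T[0,0] 'a' = {A,T1}  orig:{A}
  T[1,1] 'a' = {A,T1}  orig:{A}
  T[2,2] 'a' = {A,T1}  orig:{A}
  T[0,1] 'aa' = {C,S}
  T[1,2] 'aa' = {C,S}
  T[0,2] 'aaa' = {C,S}

S ∈ T[0,2] ⇒ YES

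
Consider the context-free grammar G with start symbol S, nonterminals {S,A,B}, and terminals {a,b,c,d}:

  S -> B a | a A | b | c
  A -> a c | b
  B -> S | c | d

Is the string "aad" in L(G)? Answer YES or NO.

CNF form of G:
  S -> B T0 | T0 A | b | c
  A -> T0 T1 | b
  B -> B T0 | T0 A | b | c | d
  T0 -> a
  T1 -> c

CYK table (by increasing span):
  [0..0]={T0}  "a"  orig:{}
  [1..1]={T0}  "a"  orig:{}
  [2..2]={B}  "d"
  [0..1]=∅  "aa"
  [1..2]=∅  "ad"
  [0..2]=∅  "aad"

S ∉ T[0,2] ⇒ NO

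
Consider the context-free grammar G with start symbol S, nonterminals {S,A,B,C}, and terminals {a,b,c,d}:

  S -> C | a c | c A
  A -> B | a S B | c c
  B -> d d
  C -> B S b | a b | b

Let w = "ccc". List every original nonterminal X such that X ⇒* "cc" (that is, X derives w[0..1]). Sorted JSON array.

CNF form of G:
  S -> B X6 | T0 T1 | T0 T3 | T1 A | b
  A -> T0 X4 | T1 T1 | T2 T2
  B -> T2 T2
  C -> B X5 | T0 T3 | b
  T0 -> a
  T1 -> c
  T2 -> d
  T3 -> b
  X4 -> S B
  X5 -> S T3
  X6 -> S T3

CYK fill (cells [i..j] with 0 ≤ i ≤ j ≤ 1 only):
  T[0,0] 'c' = {T1}  orig:{}
  T[1,1] 'c' = {T1}  orig:{}
  T[0,1] 'cc' = {A}

Original NTs in T[0,1] deriving "cc": ["A"]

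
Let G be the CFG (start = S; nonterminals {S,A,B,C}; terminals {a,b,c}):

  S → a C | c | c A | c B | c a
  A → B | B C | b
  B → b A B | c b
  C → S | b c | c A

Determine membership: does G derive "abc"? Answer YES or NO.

CNF form of G:
  S -> T1 A | T1 B | T1 T2 | T2 C | c
  A -> B C | T0 X3 | T1 T0 | b
  B -> T0 X4 | T1 T0
  C -> T0 T1 | T1 A | T1 B | T1 T2 | T2 C | c
  T0 -> b
  T1 -> c
  T2 -> a
  X3 -> A B
  X4 -> A B

Fill CYK table bottom-up:
  T[0,0] 'a' = {T2}  orig:{}
  T[1,1] 'b' = {A,T0}  orig:{A}
  T[2,2] 'c' = {C,S,T1}  orig:{C,S}
  T[0,1] 'ab' = ∅
  T[1,2] 'bc' = {C}
  T[0,2] 'abc' = {C,S}

S ∈ T[0,2] ⇒ YES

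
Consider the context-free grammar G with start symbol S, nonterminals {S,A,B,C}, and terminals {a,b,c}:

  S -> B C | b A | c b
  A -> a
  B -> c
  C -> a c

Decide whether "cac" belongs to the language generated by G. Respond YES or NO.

CNF form of G:
  S -> B C | T1 T2 | T2 A
  A -> a
  B -> c
  C -> T0 T1
  T0 -> a
  T1 -> c
  T2 -> b

CYK table (by increasing span):
  cell(0,0) c: {B,T1}  orig:{B}
  cell(1,1) a: {A,T0}  orig:{A}
  cell(2,2) c: {B,T1}  orig:{B}
  cell(0,1) ca: ∅
  cell(1,2) ac: {C}
  cell(0,2) cac: {S}

S ∈ T[0,2] ⇒ YES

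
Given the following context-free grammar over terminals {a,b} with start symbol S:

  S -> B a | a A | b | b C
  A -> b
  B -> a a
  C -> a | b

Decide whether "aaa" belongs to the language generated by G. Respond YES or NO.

CNF form of G:
  S -> B T0 | T0 A | T1 C | b
  A -> b
  B -> T0 T0
  C -> a | b
  T0 -> a
  T1 -> b

CYK fill:
  T[0,0] 'a' = {C,T0}  orig:{C}
  T[1,1] 'a' = {C,T0}  orig:{C}
  T[2,2] 'a' = {C,T0}  orig:{C}
  T[0,1] 'aa' = {B}
  T[1,2] 'aa' = {B}
  T[0,2] 'aaa' = {S}

S ∈ T[0,2] ⇒ YES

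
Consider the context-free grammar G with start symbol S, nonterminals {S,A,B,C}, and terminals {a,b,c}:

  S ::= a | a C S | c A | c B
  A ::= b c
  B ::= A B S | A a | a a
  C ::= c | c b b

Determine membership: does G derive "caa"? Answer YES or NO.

CNF form of G:
  S -> T1 A | T1 B | T2 X5 | a
  A -> T0 T1
  B -> A T2 | A X3 | T2 T2
  C -> T1 X4 | c
  T0 -> b
  T1 -> c
  T2 -> a
  X3 -> B S
  X4 -> T0 T0
  X5 -> C S

Fill CYK table bottom-up:
  cell(0,0) c: {C,T1}  orig:{C}
  cell(1,1) a: {S,T2}  orig:{S}
  cell(2,2) a: {S,T2}  orig:{S}
  cell(0,1) ca: {X5}  orig:{}
  cell(1,2) aa: {B}
  cell(0,2) caa: {S}

S ∈ T[0,2] ⇒ YES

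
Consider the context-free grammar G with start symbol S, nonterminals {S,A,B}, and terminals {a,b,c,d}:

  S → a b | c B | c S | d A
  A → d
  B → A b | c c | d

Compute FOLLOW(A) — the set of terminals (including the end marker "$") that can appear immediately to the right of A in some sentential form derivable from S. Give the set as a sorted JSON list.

FIRST iteration:
pass 1:
  A via A→d: +{d}
  B via B→A b: +{d}
  B via B→c c: +{c}
  S via S→a b: +{a}
  S via S→c B: +{c}
  S via S→d A: +{d}
  FIRST[S]={a,c,d}  FIRST[A]={d}  FIRST[B]={c,d}
pass 2: (no change)
  FIRST[S]={a,c,d}  FIRST[A]={d}  FIRST[B]={c,d}

FOLLOW iteration:
initialize: $ ∈ FOLLOW(S)
round 1:
  B→A b: FOLLOW(A) ⊇ FIRST(b) = {b}; new: +{b}
  S→c B: FOLLOW(B) ⊇ FOLLOW(S) ⊇ {$}; new: +{$}
  S→d A: FOLLOW(A) ⊇ FOLLOW(S) ⊇ {$}; new: +{$}
  FOLLOW(S)={$}  FOLLOW(A)={$,b}  FOLLOW(B)={$}
round 2: — fixpoint
  FOLLOW(S)={$}  FOLLOW(A)={$,b}  FOLLOW(B)={$}

FOLLOW(A) = ["$", "b"]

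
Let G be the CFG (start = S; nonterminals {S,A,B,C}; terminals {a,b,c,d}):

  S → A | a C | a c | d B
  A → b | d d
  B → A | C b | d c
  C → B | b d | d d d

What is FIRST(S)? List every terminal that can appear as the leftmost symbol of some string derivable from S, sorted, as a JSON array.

FIRST sets, iterate to fixpoint:
iter 1:
  A via A→b: +{b}
  A via A→d d: +{d}
  B via B→A: +{b,d}
  C via C→B: +{b,d}
  S via S→A: +{b,d}
  S via S→a C: +{a}
  FIRST[S]={a,b,d}  FIRST[A]={b,d}  FIRST[B]={b,d}  FIRST[C]={b,d}
iter 2: (no change)
  FIRST[S]={a,b,d}  FIRST[A]={b,d}  FIRST[B]={b,d}  FIRST[C]={b,d}

FIRST(S) = ["a", "b", "d"]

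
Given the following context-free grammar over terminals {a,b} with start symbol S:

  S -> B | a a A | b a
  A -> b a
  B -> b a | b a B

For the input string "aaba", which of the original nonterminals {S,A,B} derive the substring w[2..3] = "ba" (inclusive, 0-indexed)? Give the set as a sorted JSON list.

CNF form of G:
  S -> T0 T1 | T0 X4 | T1 X3
  A -> T0 T1
  B -> T0 T1 | T0 X2
  T0 -> b
  T1 -> a
  X2 -> T1 B
  X3 -> T1 A
  X4 -> T1 B

CYK table (by increasing span), restricted to cells inside w[2..3]:
  [2..2]={T0}  "b"  orig:{}
  [3..3]={T1}  "a"  orig:{}
  [2..3]={A,B,S}  "ba"

Original NTs in T[2,3] deriving "ba": ["A", "B", "S"]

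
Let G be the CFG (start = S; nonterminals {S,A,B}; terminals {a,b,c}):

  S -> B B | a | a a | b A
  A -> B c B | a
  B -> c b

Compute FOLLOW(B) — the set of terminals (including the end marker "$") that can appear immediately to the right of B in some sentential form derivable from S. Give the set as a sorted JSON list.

FIRST iteration:
iter 1:
  A via A→a: +{a}
  B via B→c b: +{c}
  S via S→B B: +{c}
  S via S→a: +{a}
  S via S→b A: +{b}
  FIRST[S]={a,b,c}  FIRST[A]={a}  FIRST[B]={c}
iter 2:
  A via A→B c B: +{c}
  FIRST[S]={a,b,c}  FIRST[A]={a,c}  FIRST[B]={c}
iter 3: (no change)
  FIRST[S]={a,b,c}  FIRST[A]={a,c}  FIRST[B]={c}

Compute FOLLOW by fixpoint:
seed FOLLOW(S) with $
[1]
  A→B c B: FOLLOW(B) ⊇ FIRST(c) = {c}; new: +{c}
  S→B B: FOLLOW(B) ⊇ FOLLOW(S) ⊇ {$}; new: +{$}
  S→b A: FOLLOW(A) ⊇ FOLLOW(S) ⊇ {$}; new: +{$}
  FOLLOW(S)={$}  FOLLOW(A)={$}  FOLLOW(B)={$,c}
[2] — fixpoint
  FOLLOW(S)={$}  FOLLOW(A)={$}  FOLLOW(B)={$,c}

FOLLOW(B) = ["$", "c"]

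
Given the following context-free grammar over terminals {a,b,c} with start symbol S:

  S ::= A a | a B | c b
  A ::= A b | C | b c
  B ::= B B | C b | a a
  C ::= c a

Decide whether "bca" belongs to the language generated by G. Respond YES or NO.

Convert to CNF:
  S -> A T2 | T1 T0 | T2 B
  A -> A T0 | T0 T1 | T1 T2
  B -> B B | C T0 | T2 T2
  C -> T1 T2
  T0 -> b
  T1 -> c
  T2 -> a

CYK table (by increasing span):
  cell(0,0) b: {T0}  orig:{}
  cell(1,1) c: {T1}  orig:{}
  cell(2,2) a: {T2}  orig:{}
  cell(0,1) bc: {A}
  cell(1,2) ca: {A,C}
  cell(0,2) bca: {S}

S ∈ T[0,2] ⇒ YES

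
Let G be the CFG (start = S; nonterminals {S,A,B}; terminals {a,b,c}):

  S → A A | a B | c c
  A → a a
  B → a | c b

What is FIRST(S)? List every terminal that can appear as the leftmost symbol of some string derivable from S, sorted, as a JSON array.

FIRST sets, iterate to fixpoint:
[1]
  A via A→a a: +{a}
  B via B→a: +{a}
  B via B→c b: +{c}
  S via S→A A: +{a}
  S via S→c c: +{c}
  S: {a,c}  A: {a}  B: {a,c}
[2] (stable)
  S: {a,c}  A: {a}  B: {a,c}

FIRST(S) = ["a", "c"]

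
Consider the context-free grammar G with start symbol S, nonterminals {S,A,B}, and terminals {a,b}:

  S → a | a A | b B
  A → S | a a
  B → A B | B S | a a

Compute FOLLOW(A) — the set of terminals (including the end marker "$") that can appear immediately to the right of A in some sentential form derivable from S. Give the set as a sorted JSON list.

FIRST iteration:
pass 1:
  A via A→a a: +{a}
  B via B→A B: +{a}
  S via S→a: +{a}
  S via S→b B: +{b}
  S: {a,b}  A: {a}  B: {a}
pass 2:
  A via A→S: +{b}
  B via B→A B: +{b}
  S: {a,b}  A: {a,b}  B: {a,b}
pass 3: done
  S: {a,b}  A: {a,b}  B: {a,b}

FOLLOW iteration:
initialize: $ ∈ FOLLOW(S)
[1]
  B→A B: FOLLOW(A) ⊇ FIRST(B) = {a,b}; new: +{a,b}
  B→B S: FOLLOW(B) ⊇ FIRST(S) = {a,b}; new: +{a,b}
  B→B S: FOLLOW(S) ⊇ FOLLOW(B) ⊇ {a,b}; new: +{a,b}
  S→a A: FOLLOW(A) ⊇ FOLLOW(S) ⊇ {$,a,b}; new: +{$}
  S→b B: FOLLOW(B) ⊇ FOLLOW(S) ⊇ {$,a,b}; new: +{$}
  FOLLOW[S]={$,a,b}  FOLLOW[A]={$,a,b}  FOLLOW[B]={$,a,b}
[2] done
  FOLLOW[S]={$,a,b}  FOLLOW[A]={$,a,b}  FOLLOW[B]={$,a,b}

FOLLOW(A) = ["$", "a", "b"]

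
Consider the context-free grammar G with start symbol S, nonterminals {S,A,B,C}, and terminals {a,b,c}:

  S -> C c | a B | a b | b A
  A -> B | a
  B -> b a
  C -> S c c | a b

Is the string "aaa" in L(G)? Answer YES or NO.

Convert to CNF:
  S -> C T2 | T0 A | T1 B | T1 T0
  A -> T0 T1 | a
  B -> T0 T1
  C -> S X3 | T1 T0
  T0 -> b
  T1 -> a
  T2 -> c
  X3 -> T2 T2

CYK table (by increasing span):
  [0..0]={A,T1}  "a"  orig:{A}
  [1..1]={A,T1}  "a"  orig:{A}
  [2..2]={A,T1}  "a"  orig:{A}
  [0..1]=∅  "aa"
  [1..2]=∅  "aa"
  [0..2]=∅  "aaa"

S ∉ T[0,2] ⇒ NO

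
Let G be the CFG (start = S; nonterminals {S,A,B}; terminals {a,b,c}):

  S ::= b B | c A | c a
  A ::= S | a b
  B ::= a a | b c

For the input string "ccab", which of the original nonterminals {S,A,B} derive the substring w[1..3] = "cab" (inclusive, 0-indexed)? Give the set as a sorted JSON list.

Convert to CNF:
  S -> T1 B | T2 A | T2 T0
  A -> T0 T1 | T1 B | T2 A | T2 T0
  B -> T0 T0 | T1 T2
  T0 -> a
  T1 -> b
  T2 -> c

Fill CYK table bottom-up — only the sub-triangle for w[1..3]:
  [1..1]={T2}  "c"  orig:{}
  [2..2]={T0}  "a"  orig:{}
  [3..3]={T1}  "b"  orig:{}
  [1..2]={A,S}  "ca"
  [2..3]={A}  "ab"
  [1..3]={A,S}  "cab"

Original NTs in T[1,3] deriving "cab": ["A", "S"]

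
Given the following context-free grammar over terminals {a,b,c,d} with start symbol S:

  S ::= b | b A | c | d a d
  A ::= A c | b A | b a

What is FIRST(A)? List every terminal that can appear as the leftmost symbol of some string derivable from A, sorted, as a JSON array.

FIRST iteration:
iter 1:
  A via A→b A: +{b}
  S via S→b: +{b}
  S via S→c: +{c}
  S via S→d a d: +{d}
  FIRST[S]={b,c,d}  FIRST[A]={b}
iter 2: (no change)
  FIRST[S]={b,c,d}  FIRST[A]={b}

FIRST(A) = ["b"]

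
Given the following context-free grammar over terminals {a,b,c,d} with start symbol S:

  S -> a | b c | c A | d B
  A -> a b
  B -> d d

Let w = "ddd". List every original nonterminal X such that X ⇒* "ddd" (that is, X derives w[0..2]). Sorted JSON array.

Convert to CNF:
  S -> T1 T3 | T2 B | T3 A | a
  A -> T0 T1
  B -> T2 T2
  T0 -> a
  T1 -> b
  T2 -> d
  T3 -> c

CYK table (by increasing span), restricted to cells inside w[0..2]:
  T[0,0] 'd' = {T2}  orig:{}
  T[1,1] 'd' = {T2}  orig:{}
  T[2,2] 'd' = {T2}  orig:{}
  T[0,1] 'dd' = {B}
  T[1,2] 'dd' = {B}
  T[0,2] 'ddd' = {S}

Original NTs in T[0,2] deriving "ddd": ["S"]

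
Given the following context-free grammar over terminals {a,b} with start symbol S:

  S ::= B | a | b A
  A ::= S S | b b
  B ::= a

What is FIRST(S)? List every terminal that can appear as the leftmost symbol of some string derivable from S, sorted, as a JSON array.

Compute FIRST by fixpoint:
[1]
  A via A→b b: +{b}
  B via B→a: +{a}
  S via S→B: +{a}
  S via S→b A: +{b}
  S: {a,b}  A: {b}  B: {a}
[2]
  A via A→S S: +{a}
  S: {a,b}  A: {a,b}  B: {a}
[3] (stable)
  S: {a,b}  A: {a,b}  B: {a}

FIRST(S) = ["a", "b"]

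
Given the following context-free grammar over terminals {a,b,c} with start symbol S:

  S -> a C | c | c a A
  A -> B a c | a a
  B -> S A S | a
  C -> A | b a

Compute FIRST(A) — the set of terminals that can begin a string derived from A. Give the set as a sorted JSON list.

FIRST sets, iterate to fixpoint:
[1]
  A via A→a a: +{a}
  B via B→a: +{a}
  C via C→A: +{a}
  C via C→b a: +{b}
  S via S→a C: +{a}
  S via S→c: +{c}
  FIRST[S]={a,c}  FIRST[A]={a}  FIRST[B]={a}  FIRST[C]={a,b}
[2]
  B via B→S A S: +{c}
  FIRST[S]={a,c}  FIRST[A]={a}  FIRST[B]={a,c}  FIRST[C]={a,b}
[3]
  A via A→B a c: +{c}
  C via C→A: +{c}
  FIRST[S]={a,c}  FIRST[A]={a,c}  FIRST[B]={a,c}  FIRST[C]={a,b,c}
[4] done
  FIRST[S]={a,c}  FIRST[A]={a,c}  FIRST[B]={a,c}  FIRST[C]={a,b,c}

FIRST(A) = ["a", "c"]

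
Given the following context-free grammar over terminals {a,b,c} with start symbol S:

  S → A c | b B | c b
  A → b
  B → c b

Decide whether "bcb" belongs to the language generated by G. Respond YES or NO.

Convert to CNF:
  S -> A T0 | T0 T1 | T1 B
  A -> b
  B -> T0 T1
  T0 -> c
  T1 -> b

CYK table (by increasing span):
  T[0,0] 'b' = {A,T1}  orig:{A}
  T[1,1] 'c' = {T0}  orig:{}
  T[2,2] 'b' = {A,T1}  orig:{A}
  T[0,1] 'bc' = {S}
  T[1,2] 'cb' = {B,S}
  T[0,2] 'bcb' = {S}

S ∈ T[0,2] ⇒ YES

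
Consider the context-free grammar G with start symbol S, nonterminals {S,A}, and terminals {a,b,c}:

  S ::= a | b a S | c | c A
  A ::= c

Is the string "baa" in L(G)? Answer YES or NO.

Convert to CNF:
  S -> T0 X3 | T2 A | a | c
  A -> c
  T0 -> b
  T1 -> a
  T2 -> c
  X3 -> T1 S

CYK fill:
  cell(0,0) b: {T0}  orig:{}
  cell(1,1) a: {S,T1}  orig:{S}
  cell(2,2) a: {S,T1}  orig:{S}
  cell(0,1) ba: ∅
  cell(1,2) aa: {X3}  orig:{}
  cell(0,2) baa: {S}

S ∈ T[0,2] ⇒ YES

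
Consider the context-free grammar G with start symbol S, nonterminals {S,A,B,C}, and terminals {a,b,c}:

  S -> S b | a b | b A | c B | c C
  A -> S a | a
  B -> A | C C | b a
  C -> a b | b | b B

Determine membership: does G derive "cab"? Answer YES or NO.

CNF form of G:
  S -> S T1 | T0 T1 | T1 A | T2 B | T2 C
  A -> S T0 | a
  B -> C C | S T0 | T1 T0 | a
  C -> T0 T1 | T1 B | b
  T0 -> a
  T1 -> b
  T2 -> c

CYK fill:
  T[0,0] 'c' = {T2}  orig:{}
  T[1,1] 'a' = {A,B,T0}  orig:{A,B}
  T[2,2] 'b' = {C,T1}  orig:{C}
  T[0,1] 'ca' = {S}
  T[1,2] 'ab' = {C,S}
  T[0,2] 'cab' = {S}

S ∈ T[0,2] ⇒ YES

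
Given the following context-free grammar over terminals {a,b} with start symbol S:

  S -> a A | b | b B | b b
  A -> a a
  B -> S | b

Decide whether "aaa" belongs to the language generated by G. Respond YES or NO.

CNF form of G:
  S -> T0 A | T1 B | T1 T1 | b
  A -> T0 T0
  B -> T0 A | T1 B | T1 T1 | b
  T0 -> a
  T1 -> b

Fill CYK table bottom-up:
  T[0,0] 'a' = {T0}  orig:{}
  T[1,1] 'a' = {T0}  orig:{}
  T[2,2] 'a' = {T0}  orig:{}
  T[0,1] 'aa' = {A}
  T[1,2] 'aa' = {A}
  T[0,2] 'aaa' = {B,S}

S ∈ T[0,2] ⇒ YES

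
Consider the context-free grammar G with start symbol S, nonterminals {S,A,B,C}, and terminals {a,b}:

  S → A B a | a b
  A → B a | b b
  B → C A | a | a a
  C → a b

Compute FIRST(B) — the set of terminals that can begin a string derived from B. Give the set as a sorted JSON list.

FIRST sets, iterate to fixpoint:
pass 1:
  A via A→b b: +{b}
  B via B→a: +{a}
  C via C→a b: +{a}
  S via S→A B a: +{b}
  S via S→a b: +{a}
  S: {a,b}  A: {b}  B: {a}  C: {a}
pass 2:
  A via A→B a: +{a}
  S: {a,b}  A: {a,b}  B: {a}  C: {a}
pass 3: (stable)
  S: {a,b}  A: {a,b}  B: {a}  C: {a}

FIRST(B) = ["a"]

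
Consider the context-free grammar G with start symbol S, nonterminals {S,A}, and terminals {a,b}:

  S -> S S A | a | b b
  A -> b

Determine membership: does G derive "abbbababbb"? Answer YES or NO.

Convert to CNF:
  S -> S X1 | T0 T0 | a
  A -> b
  T0 -> b
  X1 -> S A

CYK fill:
  [0..0]={S}  "a"
  [1..1]={A,T0}  "b"  orig:{A}
  [2..2]={A,T0}  "b"  orig:{A}
  [3..3]={A,T0}  "b"  orig:{A}
  [4..4]={S}  "a"
  [5..5]={A,T0}  "b"  orig:{A}
  [6..6]={S}  "a"
  [7..7]={A,T0}  "b"  orig:{A}
  [8..8]={A,T0}  "b"  orig:{A}
  [9..9]={A,T0}  "b"  orig:{A}
  [0..1]={X1}  "ab"  orig:{}
  [1..2]={S}  "bb"
  [2..3]={S}  "bb"
  [3..4]=∅  "ba"
  [4..5]={X1}  "ab"  orig:{}
  [5..6]=∅  "ba"
  [6..7]={X1}  "ab"  orig:{}
  [7..8]={S}  "bb"
  [8..9]={S}  "bb"
  [0..2]=∅  "abb"
  [1..3]={X1}  "bbb"  orig:{}
  [2..4]=∅  "bba"
  [3..5]=∅  "bab"
  [4..6]=∅  "aba"
  [5..7]=∅  "bab"
  [6..8]=∅  "abb"
  [7..9]={X1}  "bbb"  orig:{}
  [0..3]={S}  "abbb"
  [1..4]=∅  "bbba"
  [2..5]={S}  "bbab"
  [3..6]=∅  "baba"
  [4..7]=∅  "abab"
  [5..8]=∅  "babb"
  [6..9]={S}  "abbb"
  [0..4]=∅  "abbba"
  [1..5]=∅  "bbbab"
  [2..6]=∅  "bbaba"
  [3..7]=∅  "babab"
  [4..8]=∅  "ababb"
  [5..9]=∅  "babbb"
  [0..5]={S}  "abbbab"
  [1..6]=∅  "bbbaba"
  [2..7]={S}  "bbabab"
  [3..8]=∅  "bababb"
  [4..9]=∅  "ababbb"
  [0..6]=∅  "abbbaba"
  [1..7]=∅  "bbbabab"
  [2..8]={X1}  "bbababb"  orig:{}
  [3..9]=∅  "bababbb"
  [0..7]={S}  "abbbabab"
  [1..8]=∅  "bbbababb"
  [2..9]=∅  "bbababbb"
  [0..8]={X1}  "abbbababb"  orig:{}
  [1..9]=∅  "bbbababbb"
  [0..9]=∅  "abbbababbb"

S ∉ T[0,9] ⇒ NO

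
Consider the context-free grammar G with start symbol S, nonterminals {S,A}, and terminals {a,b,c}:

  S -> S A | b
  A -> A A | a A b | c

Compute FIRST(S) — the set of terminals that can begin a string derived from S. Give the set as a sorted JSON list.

Compute FIRST by fixpoint:
round 1:
  A via A→a A b: +{a}
  A via A→c: +{c}
  S via S→b: +{b}
  FIRST[S]={b}  FIRST[A]={a,c}
round 2: (no change)
  FIRST[S]={b}  FIRST[A]={a,c}

FIRST(S) = ["b"]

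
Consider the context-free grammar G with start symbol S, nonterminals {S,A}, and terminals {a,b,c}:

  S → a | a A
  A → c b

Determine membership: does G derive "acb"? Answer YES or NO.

Convert to CNF:
  S -> T2 A | a
  A -> T0 T1
  T0 -> c
  T1 -> b
  T2 -> a

CYK table (by increasing span):
  cell(0,0) a: {S,T2}  orig:{S}
  cell(1,1) c: {T0}  orig:{}
  cell(2,2) b: {T1}  orig:{}
  cell(0,1) ac: ∅
  cell(1,2) cb: {A}
  cell(0,2) acb: {S}

S ∈ T[0,2] ⇒ YES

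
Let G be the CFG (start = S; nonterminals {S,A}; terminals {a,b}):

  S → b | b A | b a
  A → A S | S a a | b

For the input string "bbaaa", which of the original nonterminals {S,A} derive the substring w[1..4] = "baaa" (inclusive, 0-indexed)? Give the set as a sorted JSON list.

Convert to CNF:
  S -> T1 A | T1 T0 | b
  A -> A S | S X2 | b
  T0 -> a
  T1 -> b
  X2 -> T0 T0

CYK fill — only the sub-triangle for w[1..4]:
  T[1,1] 'b' = {A,S,T1}  orig:{A,S}
  T[2,2] 'a' = {T0}  orig:{}
  T[3,3] 'a' = {T0}  orig:{}
  T[4,4] 'a' = {T0}  orig:{}
  T[1,2] 'ba' = {S}
  T[2,3] 'aa' = {X2}  orig:{}
  T[3,4] 'aa' = {X2}  orig:{}
  T[1,3] 'baa' = {A}
  T[2,4] 'aaa' = ∅
  T[1,4] 'baaa' = {A}

Original NTs in T[1,4] deriving "baaa": ["A"]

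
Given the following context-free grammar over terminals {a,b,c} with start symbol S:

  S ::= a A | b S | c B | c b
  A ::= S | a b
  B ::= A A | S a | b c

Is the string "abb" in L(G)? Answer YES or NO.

Convert to CNF:
  S -> T0 A | T1 S | T2 B | T2 T1
  A -> T0 A | T0 T1 | T1 S | T2 B | T2 T1
  B -> A A | S T0 | T1 T2
  T0 -> a
  T1 -> b
  T2 -> c

CYK fill:
  T[0,0] 'a' = {T0}  orig:{}
  T[1,1] 'b' = {T1}  orig:{}
  T[2,2] 'b' = {T1}  orig:{}
  T[0,1] 'ab' = {A}
  T[1,2] 'bb' = ∅
  T[0,2] 'abb' = ∅

S ∉ T[0,2] ⇒ NO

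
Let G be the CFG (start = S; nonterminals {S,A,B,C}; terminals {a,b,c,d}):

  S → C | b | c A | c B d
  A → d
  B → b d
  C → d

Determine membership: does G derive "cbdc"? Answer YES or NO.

CNF form of G:
  S -> T2 A | T2 X3 | b | d
  A -> d
  B -> T0 T1
  C -> d
  T0 -> b
  T1 -> d
  T2 -> c
  X3 -> B T1

CYK table (by increasing span):
  cell(0,0) c: {T2}  orig:{}
  cell(1,1) b: {S,T0}  orig:{S}
  cell(2,2) d: {A,C,S,T1}  orig:{A,C,S}
  cell(3,3) c: {T2}  orig:{}
  cell(0,1) cb: ∅
  cell(1,2) bd: {B}
  cell(2,3) dc: ∅
  cell(0,2) cbd: ∅
  cell(1,3) bdc: ∅
  cell(0,3) cbdc: ∅

S ∉ T[0,3] ⇒ NO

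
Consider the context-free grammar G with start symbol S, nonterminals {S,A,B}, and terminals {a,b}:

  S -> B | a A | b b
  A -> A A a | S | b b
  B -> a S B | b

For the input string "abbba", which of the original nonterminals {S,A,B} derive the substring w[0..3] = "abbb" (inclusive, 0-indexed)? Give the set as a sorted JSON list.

CNF form of G:
  S -> T0 A | T0 X5 | T1 T1 | b
  A -> A X2 | T0 A | T0 X3 | T1 T1 | b
  B -> T0 X4 | b
  T0 -> a
  T1 -> b
  X2 -> A T0
  X3 -> S B
  X4 -> S B
  X5 -> S B

CYK fill, restricted to cells inside w[0..3]:
  T[0,0] 'a' = {T0}  orig:{}
  T[1,1] 'b' = {A,B,S,T1}  orig:{A,B,S}
  T[2,2] 'b' = {A,B,S,T1}  orig:{A,B,S}
  T[3,3] 'b' = {A,B,S,T1}  orig:{A,B,S}
  T[0,1] 'ab' = {A,S}
  T[1,2] 'bb' = {A,S,X3,X4,X5}  orig:{A,S}
  T[2,3] 'bb' = {A,S,X3,X4,X5}  orig:{A,S}
  T[0,2] 'abb' = {A,B,S,X3,X4,X5}  orig:{A,B,S}
  T[1,3] 'bbb' = {X3,X4,X5}  orig:{}
  T[0,3] 'abbb' = {A,B,S,X3,X4,X5}  orig:{A,B,S}

Original NTs in T[0,3] deriving "abbb": ["A", "B", "S"]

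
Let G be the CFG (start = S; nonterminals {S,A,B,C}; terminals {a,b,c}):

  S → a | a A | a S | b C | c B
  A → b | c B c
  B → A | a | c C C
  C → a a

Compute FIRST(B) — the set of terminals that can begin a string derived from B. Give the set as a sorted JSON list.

FIRST sets, iterate to fixpoint:
iter 1:
  A via A→b: +{b}
  A via A→c B c: +{c}
  B via B→A: +{b,c}
  B via B→a: +{a}
  C via C→a a: +{a}
  S via S→a: +{a}
  S via S→b C: +{b}
  S via S→c B: +{c}
  FIRST[S]={a,b,c}  FIRST[A]={b,c}  FIRST[B]={a,b,c}  FIRST[C]={a}
iter 2: — fixpoint
  FIRST[S]={a,b,c}  FIRST[A]={b,c}  FIRST[B]={a,b,c}  FIRST[C]={a}

FIRST(B) = ["a", "b", "c"]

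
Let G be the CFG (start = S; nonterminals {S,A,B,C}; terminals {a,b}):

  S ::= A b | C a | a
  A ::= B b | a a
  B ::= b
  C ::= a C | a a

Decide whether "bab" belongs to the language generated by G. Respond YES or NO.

CNF form of G:
  S -> A T0 | C T1 | a
  A -> B T0 | T1 T1
  B -> b
  C -> T1 C | T1 T1
  T0 -> b
  T1 -> a

CYK table (by increasing span):
  T[0,0] 'b' = {B,T0}  orig:{B}
  T[1,1] 'a' = {S,T1}  orig:{S}
  T[2,2] 'b' = {B,T0}  orig:{B}
  T[0,1] 'ba' = ∅
  T[1,2] 'ab' = ∅
  T[0,2] 'bab' = ∅

S ∉ T[0,2] ⇒ NO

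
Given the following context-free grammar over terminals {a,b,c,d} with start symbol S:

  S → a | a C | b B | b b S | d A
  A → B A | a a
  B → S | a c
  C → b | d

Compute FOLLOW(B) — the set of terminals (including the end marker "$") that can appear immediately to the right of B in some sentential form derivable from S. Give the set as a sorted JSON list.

FIRST iteration:
round 1:
  A via A→a a: +{a}
  B via B→a c: +{a}
  C via C→b: +{b}
  C via C→d: +{d}
  S via S→a: +{a}
  S via S→b B: +{b}
  S via S→d A: +{d}
  S: {a,b,d}  A: {a}  B: {a}  C: {b,d}
round 2:
  B via B→S: +{b,d}
  S: {a,b,d}  A: {a}  B: {a,b,d}  C: {b,d}
round 3:
  A via A→B A: +{b,d}
  S: {a,b,d}  A: {a,b,d}  B: {a,b,d}  C: {b,d}
round 4: (no change)
  S: {a,b,d}  A: {a,b,d}  B: {a,b,d}  C: {b,d}

FOLLOW sets:
initialize: $ ∈ FOLLOW(S)
pass 1:
  A→B A: FOLLOW(B) ⊇ FIRST(A) = {a,b,d}; new: +{a,b,d}
  B→S: FOLLOW(S) ⊇ FOLLOW(B) ⊇ {a,b,d}; new: +{a,b,d}
  S→a C: FOLLOW(C) ⊇ FOLLOW(S) ⊇ {$,a,b,d}; new: +{$,a,b,d}
  S→b B: FOLLOW(B) ⊇ FOLLOW(S) ⊇ {$,a,b,d}; new: +{$}
  S→d A: FOLLOW(A) ⊇ FOLLOW(S) ⊇ {$,a,b,d}; new: +{$,a,b,d}
  FOLLOW(S)={$,a,b,d}  FOLLOW(A)={$,a,b,d}  FOLLOW(B)={$,a,b,d}  FOLLOW(C)={$,a,b,d}
pass 2: done
  FOLLOW(S)={$,a,b,d}  FOLLOW(A)={$,a,b,d}  FOLLOW(B)={$,a,b,d}  FOLLOW(C)={$,a,b,d}

FOLLOW(B) = ["$", "a", "b", "d"]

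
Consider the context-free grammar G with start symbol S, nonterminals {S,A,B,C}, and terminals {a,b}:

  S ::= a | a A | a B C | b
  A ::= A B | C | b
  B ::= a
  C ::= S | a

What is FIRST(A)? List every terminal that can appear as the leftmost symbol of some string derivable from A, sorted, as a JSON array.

FIRST sets, iterate to fixpoint:
round 1:
  A via A→b: +{b}
  B via B→a: +{a}
  C via C→a: +{a}
  S via S→a: +{a}
  S via S→b: +{b}
  S: {a,b}  A: {b}  B: {a}  C: {a}
round 2:
  A via A→C: +{a}
  C via C→S: +{b}
  S: {a,b}  A: {a,b}  B: {a}  C: {a,b}
round 3: done
  S: {a,b}  A: {a,b}  B: {a}  C: {a,b}

FIRST(A) = ["a", "b"]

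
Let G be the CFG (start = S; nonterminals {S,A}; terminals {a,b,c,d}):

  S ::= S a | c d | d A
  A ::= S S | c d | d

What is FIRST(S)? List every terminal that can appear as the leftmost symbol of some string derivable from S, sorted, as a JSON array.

FIRST iteration:
round 1:
  A via A→c d: +{c}
  A via A→d: +{d}
  S via S→c d: +{c}
  S via S→d A: +{d}
  S: {c,d}  A: {c,d}
round 2: — fixpoint
  S: {c,d}  A: {c,d}

FIRST(S) = ["c", "d"]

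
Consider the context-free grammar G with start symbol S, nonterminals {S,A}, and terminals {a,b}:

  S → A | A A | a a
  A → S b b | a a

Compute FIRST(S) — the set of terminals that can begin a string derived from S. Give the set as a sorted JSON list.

FIRST sets, iterate to fixpoint:
[1]
  A via A→a a: +{a}
  S via S→A: +{a}
  S: {a}  A: {a}
[2] (no change)
  S: {a}  A: {a}

FIRST(S) = ["a"]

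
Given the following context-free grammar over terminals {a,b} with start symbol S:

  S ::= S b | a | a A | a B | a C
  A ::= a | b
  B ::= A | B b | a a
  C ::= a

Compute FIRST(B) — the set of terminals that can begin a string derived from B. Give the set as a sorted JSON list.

FIRST sets, iterate to fixpoint:
iter 1:
  A via A→a: +{a}
  A via A→b: +{b}
  B via B→A: +{a,b}
  C via C→a: +{a}
  S via S→a: +{a}
  FIRST[S]={a}  FIRST[A]={a,b}  FIRST[B]={a,b}  FIRST[C]={a}
iter 2: (no change)
  FIRST[S]={a}  FIRST[A]={a,b}  FIRST[B]={a,b}  FIRST[C]={a}

FIRST(B) = ["a", "b"]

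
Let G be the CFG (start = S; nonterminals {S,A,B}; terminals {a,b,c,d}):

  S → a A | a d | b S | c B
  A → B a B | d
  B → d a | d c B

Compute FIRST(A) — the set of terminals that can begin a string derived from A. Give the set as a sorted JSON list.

Compute FIRST by fixpoint:
round 1:
  A via A→d: +{d}
  B via B→d a: +{d}
  S via S→a A: +{a}
  S via S→b S: +{b}
  S via S→c B: +{c}
  S: {a,b,c}  A: {d}  B: {d}
round 2: (no change)
  S: {a,b,c}  A: {d}  B: {d}

FIRST(A) = ["d"]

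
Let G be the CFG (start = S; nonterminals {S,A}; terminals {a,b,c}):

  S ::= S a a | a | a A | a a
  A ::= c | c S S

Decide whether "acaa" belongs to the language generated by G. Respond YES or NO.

Convert to CNF:
  S -> S X3 | T1 A | T1 T1 | a
  A -> T0 X2 | c
  T0 -> c
  T1 -> a
  X2 -> S S
  X3 -> T1 T1

Fill CYK table bottom-up:
  cell(0,0) a: {S,T1}  orig:{S}
  cell(1,1) c: {A,T0}  orig:{A}
  cell(2,2) a: {S,T1}  orig:{S}
  cell(3,3) a: {S,T1}  orig:{S}
  cell(0,1) ac: {S}
  cell(1,2) ca: ∅
  cell(2,3) aa: {S,X2,X3}  orig:{S}
  cell(0,2) aca: {X2}  orig:{}
  cell(1,3) caa: {A}
  cell(0,3) acaa: {S,X2}  orig:{S}

S ∈ T[0,3] ⇒ YES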